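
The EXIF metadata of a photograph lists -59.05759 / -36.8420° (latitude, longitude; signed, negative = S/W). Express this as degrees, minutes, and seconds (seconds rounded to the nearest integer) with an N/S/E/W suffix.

59°03′27″ S, 36°50′31″ W

Latitude is negative → S; |value| = 59.057590
Latitude: whole degrees 59; 3.45540′ → 3′ and 27.32″
Longitude is negative → W; |value| = 36.842000
Longitude: whole degrees 36; 50.52000′ → 50′ and 31.20″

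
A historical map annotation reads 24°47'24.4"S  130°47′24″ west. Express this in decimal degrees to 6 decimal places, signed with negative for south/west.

Lat: 47′ + 24.4″ = 47.40667′; 24 + 47.40667/60 = 24.7901111
hemisphere S, so the sign is −
λ: 130° + 47/60 + 24/3600 = 130 + 0.783333 + 0.006667 = 130.7900000
hemisphere W, so the sign is −

-24.790111, -130.790000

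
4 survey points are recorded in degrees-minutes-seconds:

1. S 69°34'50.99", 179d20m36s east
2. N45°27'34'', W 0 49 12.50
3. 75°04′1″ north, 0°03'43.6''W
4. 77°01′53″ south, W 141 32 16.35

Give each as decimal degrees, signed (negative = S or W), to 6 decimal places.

Point 1:
  φ: 69° + 34/60 + 50.99/3600 = 69 + 0.566667 + 0.014164 = 69.5808306
  S ⇒ negate
  Longitude: 20′ + 36″ = 20.60000′; 179 + 20.60000/60 = 179.3433333
  E ⇒ keep positive
Point 2:
  Latitude: 27′ + 34″ = 27.56667′; 45 + 27.56667/60 = 45.4594444
  N ⇒ keep positive
  Lon: 0° + 49/60 + 12.5/3600 = 0 + 0.816667 + 0.003472 = 0.8201389
  hemisphere W, so the sign is −
Point 3:
  Lat: 4′ + 1″ = 4.01667′; 75 + 4.01667/60 = 75.0669444
  N → positive
  Longitude: 0 + 3/60 + 43.6/3600 = 0.0621111
  W → negative
Point 4:
  φ: 77 + 1/60 + 53/3600 = 77.0313889
  S ⇒ negate
  Lon: 32′ + 16.35″ = 32.27250′; 141 + 32.27250/60 = 141.5378750
  W ⇒ negate

1. -69.580831, 179.343333
2. 45.459444, -0.820139
3. 75.066944, -0.062111
4. -77.031389, -141.537875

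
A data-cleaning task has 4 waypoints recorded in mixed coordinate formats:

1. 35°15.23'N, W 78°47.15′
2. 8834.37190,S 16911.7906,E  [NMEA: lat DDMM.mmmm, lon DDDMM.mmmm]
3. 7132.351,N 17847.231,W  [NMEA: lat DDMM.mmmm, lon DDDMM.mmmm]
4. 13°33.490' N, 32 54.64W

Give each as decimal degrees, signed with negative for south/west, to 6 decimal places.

1. 35.253833, -78.785833
2. -88.572865, 169.196510
3. 71.539183, -178.787183
4. 13.558167, -32.910667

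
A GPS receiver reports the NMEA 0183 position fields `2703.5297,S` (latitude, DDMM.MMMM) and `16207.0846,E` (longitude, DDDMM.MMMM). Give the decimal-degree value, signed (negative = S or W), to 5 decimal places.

Lat: split at 2 digits → 27° and 3.5297′; 27 + 3.5297/60 = 27.058828
hemisphere S, so the sign is −
Lon: split at 3 digits → 162° and 7.0846′; 162 + 7.0846/60 = 162.118077
E ⇒ keep positive

-27.05883, 162.11808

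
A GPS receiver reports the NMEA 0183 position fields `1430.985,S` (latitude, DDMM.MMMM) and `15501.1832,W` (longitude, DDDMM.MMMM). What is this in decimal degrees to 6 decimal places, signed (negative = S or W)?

φ: split at 2 digits → 14° and 30.985′; 14 + 30.985/60 = 14.5164167
hemisphere S, so the sign is −
Lon: degrees = first 3 digits = 155, minutes = 1.1832; 155 + 1.1832/60 = 155.0197200
W ⇒ negate

-14.516417, -155.019720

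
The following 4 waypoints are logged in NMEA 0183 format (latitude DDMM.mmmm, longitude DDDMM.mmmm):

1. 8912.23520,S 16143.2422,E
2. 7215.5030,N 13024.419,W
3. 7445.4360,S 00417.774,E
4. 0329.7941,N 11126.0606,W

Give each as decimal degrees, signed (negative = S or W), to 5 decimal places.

1. -89.20392, 161.72070
2. 72.25838, -130.40698
3. -74.75727, 4.29623
4. 3.49657, -111.43434

Point 1:
  φ: degrees = first 2 digits = 89, minutes = 12.2352; 89 + 12.2352/60 = 89.203920
  S ⇒ negate
  Longitude: split at 3 digits → 161° and 43.2422′; 161 + 43.2422/60 = 161.720703
  E → positive
Point 2:
  φ: split at 2 digits → 72° and 15.503′; 72 + 15.503/60 = 72.258383
  N → positive
  λ: degrees = first 3 digits = 130, minutes = 24.419; 130 + 24.419/60 = 130.406983
  W → negative
Point 3:
  φ: split at 2 digits → 74° and 45.436′; 74 + 45.436/60 = 74.757267
  S → negative
  Longitude: degrees = first 3 digits = 4, minutes = 17.774; 4 + 17.774/60 = 4.296233
  E ⇒ keep positive
Point 4:
  Latitude: degrees = first 2 digits = 3, minutes = 29.7941; 3 + 29.7941/60 = 3.496568
  N → positive
  Longitude: degrees = first 3 digits = 111, minutes = 26.0606; 111 + 26.0606/60 = 111.434343
  W → negative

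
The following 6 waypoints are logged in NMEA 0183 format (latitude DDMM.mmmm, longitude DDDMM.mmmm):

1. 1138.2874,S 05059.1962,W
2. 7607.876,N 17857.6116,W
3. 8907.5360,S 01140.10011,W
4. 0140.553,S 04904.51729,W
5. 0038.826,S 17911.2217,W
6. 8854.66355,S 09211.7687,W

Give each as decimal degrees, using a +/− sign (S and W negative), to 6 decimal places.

Point 1:
  φ: split at 2 digits → 11° and 38.2874′; 11 + 38.2874/60 = 11.6381233
  hemisphere S, so the sign is −
  Lon: split at 3 digits → 050° and 59.1962′; 50 + 59.1962/60 = 50.9866033
  W ⇒ negate
Point 2:
  Lat: degrees = first 2 digits = 76, minutes = 7.876; 76 + 7.876/60 = 76.1312667
  N ⇒ keep positive
  λ: split at 3 digits → 178° and 57.6116′; 178 + 57.6116/60 = 178.9601933
  hemisphere W, so the sign is −
Point 3:
  Latitude: split at 2 digits → 89° and 7.536′; 89 + 7.536/60 = 89.1256000
  S → negative
  λ: degrees = first 3 digits = 11, minutes = 40.10011; 11 + 40.10011/60 = 11.6683352
  W → negative
Point 4:
  Lat: degrees = first 2 digits = 1, minutes = 40.553; 1 + 40.553/60 = 1.6758833
  hemisphere S, so the sign is −
  Longitude: split at 3 digits → 049° and 4.51729′; 49 + 4.51729/60 = 49.0752882
  hemisphere W, so the sign is −
Point 5:
  Latitude: split at 2 digits → 00° and 38.826′; 0 + 38.826/60 = 0.6471000
  S → negative
  λ: degrees = first 3 digits = 179, minutes = 11.2217; 179 + 11.2217/60 = 179.1870283
  W ⇒ negate
Point 6:
  φ: degrees = first 2 digits = 88, minutes = 54.66355; 88 + 54.66355/60 = 88.9110592
  S ⇒ negate
  Lon: split at 3 digits → 092° and 11.7687′; 92 + 11.7687/60 = 92.1961450
  W → negative

1. -11.638123, -50.986603
2. 76.131267, -178.960193
3. -89.125600, -11.668335
4. -1.675883, -49.075288
5. -0.647100, -179.187028
6. -88.911059, -92.196145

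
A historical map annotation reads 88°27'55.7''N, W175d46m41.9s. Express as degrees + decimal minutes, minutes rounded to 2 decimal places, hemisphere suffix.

88° 27.93′ N, 175° 46.70′ W

Lat: seconds/60 = 0.92833; minutes = 27 + 0.92833 = 27.9283
Longitude: 46 + 41.9/60 = 46.6983′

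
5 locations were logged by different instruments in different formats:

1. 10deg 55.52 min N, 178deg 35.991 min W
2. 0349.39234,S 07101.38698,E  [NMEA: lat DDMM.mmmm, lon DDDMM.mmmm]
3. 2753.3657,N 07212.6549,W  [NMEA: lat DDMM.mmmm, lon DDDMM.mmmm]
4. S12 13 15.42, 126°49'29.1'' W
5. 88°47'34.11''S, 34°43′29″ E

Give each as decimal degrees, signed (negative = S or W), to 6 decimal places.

1. 10.925333, -178.599850
2. -3.823206, 71.023116
3. 27.889428, -72.210915
4. -12.220950, -126.824750
5. -88.792808, 34.724722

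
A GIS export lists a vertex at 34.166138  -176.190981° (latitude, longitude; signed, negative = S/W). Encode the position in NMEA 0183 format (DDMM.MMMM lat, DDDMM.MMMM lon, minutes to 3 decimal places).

Latitude: minutes = (34.166138 − 34) × 60 = 9.96828
Longitude is negative → W; |value| = 176.190981
λ: fractional part 0.190981 → 11.45886 minutes

3409.968,N / 17611.459,W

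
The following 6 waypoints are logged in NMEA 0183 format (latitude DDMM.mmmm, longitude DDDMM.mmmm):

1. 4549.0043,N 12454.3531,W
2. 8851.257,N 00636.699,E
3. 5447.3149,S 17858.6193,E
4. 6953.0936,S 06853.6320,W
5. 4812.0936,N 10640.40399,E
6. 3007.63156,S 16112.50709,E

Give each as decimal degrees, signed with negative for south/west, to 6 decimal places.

1. 45.816738, -124.905885
2. 88.854283, 6.611650
3. -54.788582, 178.976988
4. -69.884893, -68.893867
5. 48.201560, 106.673400
6. -30.127193, 161.208452

Point 1:
  Latitude: split at 2 digits → 45° and 49.0043′; 45 + 49.0043/60 = 45.8167383
  N ⇒ keep positive
  λ: degrees = first 3 digits = 124, minutes = 54.3531; 124 + 54.3531/60 = 124.9058850
  W → negative
Point 2:
  Lat: split at 2 digits → 88° and 51.257′; 88 + 51.257/60 = 88.8542833
  N ⇒ keep positive
  Lon: split at 3 digits → 006° and 36.699′; 6 + 36.699/60 = 6.6116500
  E ⇒ keep positive
Point 3:
  Latitude: degrees = first 2 digits = 54, minutes = 47.3149; 54 + 47.3149/60 = 54.7885817
  S ⇒ negate
  λ: split at 3 digits → 178° and 58.6193′; 178 + 58.6193/60 = 178.9769883
  E → positive
Point 4:
  Lat: degrees = first 2 digits = 69, minutes = 53.0936; 69 + 53.0936/60 = 69.8848933
  hemisphere S, so the sign is −
  Longitude: split at 3 digits → 068° and 53.632′; 68 + 53.632/60 = 68.8938667
  W ⇒ negate
Point 5:
  φ: degrees = first 2 digits = 48, minutes = 12.0936; 48 + 12.0936/60 = 48.2015600
  N → positive
  Lon: degrees = first 3 digits = 106, minutes = 40.40399; 106 + 40.40399/60 = 106.6733998
  E → positive
Point 6:
  φ: degrees = first 2 digits = 30, minutes = 7.63156; 30 + 7.63156/60 = 30.1271927
  S → negative
  Lon: degrees = first 3 digits = 161, minutes = 12.50709; 161 + 12.50709/60 = 161.2084515
  E → positive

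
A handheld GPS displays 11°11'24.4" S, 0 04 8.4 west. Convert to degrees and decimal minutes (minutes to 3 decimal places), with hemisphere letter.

11° 11.407′ S, 0° 4.140′ W

Latitude: 11 + 24.4/60 = 11.40667′
Longitude: 4 + 8.4/60 = 4.14000′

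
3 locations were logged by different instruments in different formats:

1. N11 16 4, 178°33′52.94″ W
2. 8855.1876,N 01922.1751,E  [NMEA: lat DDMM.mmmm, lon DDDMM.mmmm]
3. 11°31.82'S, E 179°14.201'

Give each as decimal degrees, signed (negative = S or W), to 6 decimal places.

1. 11.267778, -178.564706
2. 88.919793, 19.369585
3. -11.530333, 179.236683

Point 1:
  Latitude: 11 + 16/60 + 4/3600 = 11.2677778
  N → positive
  Lon: 178 + 33/60 + 52.94/3600 = 178.5647056
  W ⇒ negate
Point 2:
  Lat: split at 2 digits → 88° and 55.1876′; 88 + 55.1876/60 = 88.9197933
  N → positive
  λ: degrees = first 3 digits = 19, minutes = 22.1751; 19 + 22.1751/60 = 19.3695850
  E → positive
Point 3:
  φ: 31.82′ = 0.530333°; total 11.5303333
  S ⇒ negate
  Longitude: 14.201′ = 0.236683°; total 179.2366833
  E → positive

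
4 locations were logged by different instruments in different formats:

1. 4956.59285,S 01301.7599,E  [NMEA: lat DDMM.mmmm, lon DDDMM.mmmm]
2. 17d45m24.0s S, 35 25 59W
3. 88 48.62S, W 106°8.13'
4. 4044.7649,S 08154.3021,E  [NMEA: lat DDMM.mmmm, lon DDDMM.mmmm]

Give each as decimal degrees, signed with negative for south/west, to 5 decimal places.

1. -49.94321, 13.02933
2. -17.75667, -35.43306
3. -88.81033, -106.13550
4. -40.74608, 81.90504

Point 1:
  Latitude: degrees = first 2 digits = 49, minutes = 56.59285; 49 + 56.59285/60 = 49.943214
  S → negative
  λ: degrees = first 3 digits = 13, minutes = 1.7599; 13 + 1.7599/60 = 13.029332
  E → positive
Point 2:
  Latitude: 45′ + 24″ = 45.40000′; 17 + 45.40000/60 = 17.756667
  S ⇒ negate
  Longitude: 35° + 25/60 + 59/3600 = 35 + 0.416667 + 0.016389 = 35.433056
  hemisphere W, so the sign is −
Point 3:
  Lat: 48.62′ = 0.810333°; total 88.810333
  hemisphere S, so the sign is −
  Lon: 106 + 8.13/60 = 106.135500
  W → negative
Point 4:
  φ: degrees = first 2 digits = 40, minutes = 44.7649; 40 + 44.7649/60 = 40.746082
  S → negative
  λ: degrees = first 3 digits = 81, minutes = 54.3021; 81 + 54.3021/60 = 81.905035
  E ⇒ keep positive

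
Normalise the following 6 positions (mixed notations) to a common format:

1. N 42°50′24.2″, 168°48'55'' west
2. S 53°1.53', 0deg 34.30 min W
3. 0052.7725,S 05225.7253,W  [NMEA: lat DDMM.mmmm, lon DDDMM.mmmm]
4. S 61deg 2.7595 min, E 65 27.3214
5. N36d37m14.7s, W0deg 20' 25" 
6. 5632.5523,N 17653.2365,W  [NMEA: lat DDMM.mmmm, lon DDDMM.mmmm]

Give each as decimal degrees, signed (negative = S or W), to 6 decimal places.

1. 42.840056, -168.815278
2. -53.025500, -0.571667
3. -0.879542, -52.428755
4. -61.045992, 65.455357
5. 36.620750, -0.340278
6. 56.542538, -176.887275

Point 1:
  Lat: 42 + 50/60 + 24.2/3600 = 42.8400556
  N ⇒ keep positive
  λ: 168° + 48/60 + 55/3600 = 168 + 0.800000 + 0.015278 = 168.8152778
  W ⇒ negate
Point 2:
  Lat: 1.53′ = 0.025500°; total 53.0255000
  S ⇒ negate
  Lon: 0 + 34.3/60 = 0.5716667
  W ⇒ negate
Point 3:
  Latitude: split at 2 digits → 00° and 52.7725′; 0 + 52.7725/60 = 0.8795417
  hemisphere S, so the sign is −
  λ: split at 3 digits → 052° and 25.7253′; 52 + 25.7253/60 = 52.4287550
  hemisphere W, so the sign is −
Point 4:
  φ: 2.7595′ = 0.045992°; total 61.0459917
  hemisphere S, so the sign is −
  Lon: 65 + 27.3214/60 = 65.4553567
  E → positive
Point 5:
  Latitude: 37′ + 14.7″ = 37.24500′; 36 + 37.24500/60 = 36.6207500
  N ⇒ keep positive
  Longitude: 0 + 20/60 + 25/3600 = 0.3402778
  W → negative
Point 6:
  φ: degrees = first 2 digits = 56, minutes = 32.5523; 56 + 32.5523/60 = 56.5425383
  N → positive
  λ: degrees = first 3 digits = 176, minutes = 53.2365; 176 + 53.2365/60 = 176.8872750
  W ⇒ negate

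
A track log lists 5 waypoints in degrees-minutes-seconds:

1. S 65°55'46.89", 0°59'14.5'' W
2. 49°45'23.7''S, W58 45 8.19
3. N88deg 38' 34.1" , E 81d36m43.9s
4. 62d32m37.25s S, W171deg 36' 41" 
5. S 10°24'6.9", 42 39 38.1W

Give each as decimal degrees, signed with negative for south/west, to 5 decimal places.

Point 1:
  Latitude: 65° + 55/60 + 46.89/3600 = 65 + 0.916667 + 0.013025 = 65.929692
  S ⇒ negate
  Lon: 0 + 59/60 + 14.5/3600 = 0.987361
  W → negative
Point 2:
  Lat: 49 + 45/60 + 23.7/3600 = 49.756583
  hemisphere S, so the sign is −
  λ: 45′ + 8.19″ = 45.13650′; 58 + 45.13650/60 = 58.752275
  W ⇒ negate
Point 3:
  Latitude: 38′ + 34.1″ = 38.56833′; 88 + 38.56833/60 = 88.642806
  N ⇒ keep positive
  Lon: 81 + 36/60 + 43.9/3600 = 81.612194
  E ⇒ keep positive
Point 4:
  Latitude: 62 + 32/60 + 37.25/3600 = 62.543681
  hemisphere S, so the sign is −
  Lon: 171 + 36/60 + 41/3600 = 171.611389
  W ⇒ negate
Point 5:
  Latitude: 24′ + 6.9″ = 24.11500′; 10 + 24.11500/60 = 10.401917
  S ⇒ negate
  λ: 42° + 39/60 + 38.1/3600 = 42 + 0.650000 + 0.010583 = 42.660583
  hemisphere W, so the sign is −

1. -65.92969, -0.98736
2. -49.75658, -58.75228
3. 88.64281, 81.61219
4. -62.54368, -171.61139
5. -10.40192, -42.66058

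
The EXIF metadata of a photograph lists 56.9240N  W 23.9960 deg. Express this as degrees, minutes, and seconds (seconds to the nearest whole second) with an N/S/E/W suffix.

56°55′26″ N, 23°59′46″ W

Latitude: 0.924000 × 60 = 55.44000′ → 55′, remainder × 60 = 26.40″
Longitude: 0.996000° → 59.76000′; 0.76000 × 60 = 45.60″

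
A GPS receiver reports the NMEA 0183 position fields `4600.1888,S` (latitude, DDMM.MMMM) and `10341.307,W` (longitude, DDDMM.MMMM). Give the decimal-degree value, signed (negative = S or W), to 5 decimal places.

φ: degrees = first 2 digits = 46, minutes = 0.1888; 46 + 0.1888/60 = 46.003147
S ⇒ negate
λ: degrees = first 3 digits = 103, minutes = 41.307; 103 + 41.307/60 = 103.688450
W → negative

-46.00315, -103.68845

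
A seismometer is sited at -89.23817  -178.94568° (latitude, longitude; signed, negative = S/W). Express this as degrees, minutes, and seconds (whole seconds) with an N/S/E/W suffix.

Latitude is negative → S; |value| = 89.238170
φ: 0.238170 × 60 = 14.29020′ → 14′, remainder × 60 = 17.41″
Longitude is negative → W; |value| = 178.945680
Longitude: 0.945680° → 56.74080′; 0.74080 × 60 = 44.45″

89°14′17″ S, 178°56′44″ W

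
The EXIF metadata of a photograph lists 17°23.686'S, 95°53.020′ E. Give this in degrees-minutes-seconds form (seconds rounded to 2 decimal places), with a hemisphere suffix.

17°23′41.16″ S, 95°53′1.20″ E

φ: fractional minutes 0.68600 × 60 = 41.1600″
Longitude: fractional minutes 0.02000 × 60 = 1.2000″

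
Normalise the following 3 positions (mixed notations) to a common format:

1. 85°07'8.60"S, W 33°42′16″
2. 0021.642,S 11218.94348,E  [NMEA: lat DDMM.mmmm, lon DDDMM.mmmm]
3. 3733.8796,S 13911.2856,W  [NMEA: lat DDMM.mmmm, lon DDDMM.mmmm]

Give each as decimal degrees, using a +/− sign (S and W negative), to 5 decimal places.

Point 1:
  Latitude: 85° + 7/60 + 8.6/3600 = 85 + 0.116667 + 0.002389 = 85.119056
  S ⇒ negate
  λ: 33 + 42/60 + 16/3600 = 33.704444
  hemisphere W, so the sign is −
Point 2:
  φ: degrees = first 2 digits = 0, minutes = 21.642; 0 + 21.642/60 = 0.360700
  S → negative
  λ: split at 3 digits → 112° and 18.94348′; 112 + 18.94348/60 = 112.315725
  E ⇒ keep positive
Point 3:
  Latitude: degrees = first 2 digits = 37, minutes = 33.8796; 37 + 33.8796/60 = 37.564660
  S ⇒ negate
  Longitude: split at 3 digits → 139° and 11.2856′; 139 + 11.2856/60 = 139.188093
  W → negative

1. -85.11906, -33.70444
2. -0.36070, 112.31572
3. -37.56466, -139.18809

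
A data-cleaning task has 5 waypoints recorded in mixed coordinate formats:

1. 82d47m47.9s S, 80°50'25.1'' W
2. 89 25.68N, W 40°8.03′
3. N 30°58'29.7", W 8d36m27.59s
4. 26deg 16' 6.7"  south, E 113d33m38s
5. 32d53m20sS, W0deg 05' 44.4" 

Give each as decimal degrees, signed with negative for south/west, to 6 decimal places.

1. -82.796639, -80.840306
2. 89.428000, -40.133833
3. 30.974917, -8.607664
4. -26.268528, 113.560556
5. -32.888889, -0.095667

Point 1:
  Lat: 82° + 47/60 + 47.9/3600 = 82 + 0.783333 + 0.013306 = 82.7966389
  hemisphere S, so the sign is −
  λ: 50′ + 25.1″ = 50.41833′; 80 + 50.41833/60 = 80.8403056
  hemisphere W, so the sign is −
Point 2:
  Lat: 25.68′ = 0.428000°; total 89.4280000
  N → positive
  Lon: 8.03′ = 0.133833°; total 40.1338333
  W → negative
Point 3:
  φ: 58′ + 29.7″ = 58.49500′; 30 + 58.49500/60 = 30.9749167
  N → positive
  λ: 36′ + 27.59″ = 36.45983′; 8 + 36.45983/60 = 8.6076639
  W ⇒ negate
Point 4:
  Latitude: 26 + 16/60 + 6.7/3600 = 26.2685278
  S ⇒ negate
  λ: 113° + 33/60 + 38/3600 = 113 + 0.550000 + 0.010556 = 113.5605556
  E → positive
Point 5:
  φ: 53′ + 20″ = 53.33333′; 32 + 53.33333/60 = 32.8888889
  S → negative
  Longitude: 5′ + 44.4″ = 5.74000′; 0 + 5.74000/60 = 0.0956667
  hemisphere W, so the sign is −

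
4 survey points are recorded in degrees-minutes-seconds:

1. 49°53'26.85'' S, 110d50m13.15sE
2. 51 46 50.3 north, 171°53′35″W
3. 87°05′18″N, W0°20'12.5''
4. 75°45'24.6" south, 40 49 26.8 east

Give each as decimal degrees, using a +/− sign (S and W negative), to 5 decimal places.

1. -49.89079, 110.83699
2. 51.78064, -171.89306
3. 87.08833, -0.33681
4. -75.75683, 40.82411

Point 1:
  φ: 49° + 53/60 + 26.85/3600 = 49 + 0.883333 + 0.007458 = 49.890792
  S ⇒ negate
  λ: 110° + 50/60 + 13.15/3600 = 110 + 0.833333 + 0.003653 = 110.836986
  E ⇒ keep positive
Point 2:
  φ: 51 + 46/60 + 50.3/3600 = 51.780639
  N → positive
  λ: 171 + 53/60 + 35/3600 = 171.893056
  W → negative
Point 3:
  φ: 87 + 5/60 + 18/3600 = 87.088333
  N → positive
  λ: 0 + 20/60 + 12.5/3600 = 0.336806
  W ⇒ negate
Point 4:
  Latitude: 75 + 45/60 + 24.6/3600 = 75.756833
  S → negative
  λ: 49′ + 26.8″ = 49.44667′; 40 + 49.44667/60 = 40.824111
  E ⇒ keep positive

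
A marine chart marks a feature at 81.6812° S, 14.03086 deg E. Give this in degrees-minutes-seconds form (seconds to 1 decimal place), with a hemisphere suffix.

Latitude: 0.681200° → 40.87200′; 0.87200 × 60 = 52.320″
Lon: 0.030860 × 60 = 1.85160′ → 1′, remainder × 60 = 51.096″

81°40′52.3″ S, 14°01′51.1″ E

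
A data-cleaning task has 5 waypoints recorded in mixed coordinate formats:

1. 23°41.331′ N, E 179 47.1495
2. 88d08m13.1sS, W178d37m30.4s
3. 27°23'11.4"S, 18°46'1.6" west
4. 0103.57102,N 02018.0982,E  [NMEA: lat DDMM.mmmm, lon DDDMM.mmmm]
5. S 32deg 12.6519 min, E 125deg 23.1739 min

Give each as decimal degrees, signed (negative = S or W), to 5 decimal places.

Point 1:
  Latitude: 23 + 41.331/60 = 23.688850
  N ⇒ keep positive
  Longitude: 47.1495′ = 0.785825°; total 179.785825
  E → positive
Point 2:
  Lat: 8′ + 13.1″ = 8.21833′; 88 + 8.21833/60 = 88.136972
  S ⇒ negate
  λ: 37′ + 30.4″ = 37.50667′; 178 + 37.50667/60 = 178.625111
  W → negative
Point 3:
  Latitude: 23′ + 11.4″ = 23.19000′; 27 + 23.19000/60 = 27.386500
  hemisphere S, so the sign is −
  Longitude: 18 + 46/60 + 1.6/3600 = 18.767111
  W ⇒ negate
Point 4:
  φ: split at 2 digits → 01° and 3.57102′; 1 + 3.57102/60 = 1.059517
  N → positive
  Lon: split at 3 digits → 020° and 18.0982′; 20 + 18.0982/60 = 20.301637
  E ⇒ keep positive
Point 5:
  φ: 32 + 12.6519/60 = 32.210865
  S → negative
  λ: 125 + 23.1739/60 = 125.386232
  E → positive

1. 23.68885, 179.78583
2. -88.13697, -178.62511
3. -27.38650, -18.76711
4. 1.05952, 20.30164
5. -32.21087, 125.38623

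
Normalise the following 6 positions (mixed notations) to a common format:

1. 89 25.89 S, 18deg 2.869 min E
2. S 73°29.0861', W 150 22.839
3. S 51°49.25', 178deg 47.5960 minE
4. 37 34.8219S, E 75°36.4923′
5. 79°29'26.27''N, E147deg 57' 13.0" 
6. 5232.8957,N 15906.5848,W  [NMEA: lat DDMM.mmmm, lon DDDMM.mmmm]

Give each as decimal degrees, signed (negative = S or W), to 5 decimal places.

Point 1:
  Lat: 25.89′ = 0.431500°; total 89.431500
  S → negative
  Lon: 18 + 2.869/60 = 18.047817
  E → positive
Point 2:
  Latitude: 73 + 29.0861/60 = 73.484768
  S ⇒ negate
  λ: 22.839′ = 0.380650°; total 150.380650
  W ⇒ negate
Point 3:
  φ: 51 + 49.25/60 = 51.820833
  hemisphere S, so the sign is −
  Longitude: 47.596′ = 0.793267°; total 178.793267
  E ⇒ keep positive
Point 4:
  φ: 34.8219′ = 0.580365°; total 37.580365
  S → negative
  Lon: 36.4923′ = 0.608205°; total 75.608205
  E → positive
Point 5:
  Latitude: 29′ + 26.27″ = 29.43783′; 79 + 29.43783/60 = 79.490631
  N → positive
  Lon: 147 + 57/60 + 13/3600 = 147.953611
  E ⇒ keep positive
Point 6:
  Lat: split at 2 digits → 52° and 32.8957′; 52 + 32.8957/60 = 52.548262
  N ⇒ keep positive
  λ: degrees = first 3 digits = 159, minutes = 6.5848; 159 + 6.5848/60 = 159.109747
  hemisphere W, so the sign is −

1. -89.43150, 18.04782
2. -73.48477, -150.38065
3. -51.82083, 178.79327
4. -37.58037, 75.60821
5. 79.49063, 147.95361
6. 52.54826, -159.10975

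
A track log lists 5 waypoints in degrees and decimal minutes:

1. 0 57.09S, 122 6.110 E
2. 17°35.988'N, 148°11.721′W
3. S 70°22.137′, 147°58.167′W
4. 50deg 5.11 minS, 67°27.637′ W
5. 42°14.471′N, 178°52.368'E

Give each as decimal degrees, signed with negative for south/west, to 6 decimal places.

Point 1:
  φ: 0 + 57.09/60 = 0.9515000
  S ⇒ negate
  Lon: 122 + 6.11/60 = 122.1018333
  E ⇒ keep positive
Point 2:
  Lat: 35.988′ = 0.599800°; total 17.5998000
  N → positive
  λ: 148 + 11.721/60 = 148.1953500
  hemisphere W, so the sign is −
Point 3:
  Lat: 70 + 22.137/60 = 70.3689500
  S ⇒ negate
  Lon: 58.167′ = 0.969450°; total 147.9694500
  W → negative
Point 4:
  Latitude: 5.11′ = 0.085167°; total 50.0851667
  S → negative
  λ: 67 + 27.637/60 = 67.4606167
  W ⇒ negate
Point 5:
  φ: 42 + 14.471/60 = 42.2411833
  N → positive
  λ: 178 + 52.368/60 = 178.8728000
  E → positive

1. -0.951500, 122.101833
2. 17.599800, -148.195350
3. -70.368950, -147.969450
4. -50.085167, -67.460617
5. 42.241183, 178.872800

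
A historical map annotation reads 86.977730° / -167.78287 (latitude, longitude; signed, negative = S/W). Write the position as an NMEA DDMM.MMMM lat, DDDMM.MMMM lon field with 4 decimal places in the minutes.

Lat: 86° + 0.977730 × 60 = 86° 58.663800′
Longitude is negative → W; |value| = 167.782870
λ: 167° + 0.782870 × 60 = 167° 46.972200′

8658.6638,N / 16746.9722,W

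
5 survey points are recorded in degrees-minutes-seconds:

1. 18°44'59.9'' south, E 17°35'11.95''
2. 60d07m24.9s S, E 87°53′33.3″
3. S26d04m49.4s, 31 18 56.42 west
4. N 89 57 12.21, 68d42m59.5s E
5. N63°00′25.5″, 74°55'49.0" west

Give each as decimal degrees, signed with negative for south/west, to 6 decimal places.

1. -18.749972, 17.586653
2. -60.123583, 87.892583
3. -26.080389, -31.315672
4. 89.953392, 68.716528
5. 63.007083, -74.930278

Point 1:
  Lat: 18° + 44/60 + 59.9/3600 = 18 + 0.733333 + 0.016639 = 18.7499722
  S ⇒ negate
  λ: 17 + 35/60 + 11.95/3600 = 17.5866528
  E ⇒ keep positive
Point 2:
  Latitude: 7′ + 24.9″ = 7.41500′; 60 + 7.41500/60 = 60.1235833
  S → negative
  λ: 87 + 53/60 + 33.3/3600 = 87.8925833
  E ⇒ keep positive
Point 3:
  Lat: 26 + 4/60 + 49.4/3600 = 26.0803889
  S → negative
  Longitude: 31° + 18/60 + 56.42/3600 = 31 + 0.300000 + 0.015672 = 31.3156722
  hemisphere W, so the sign is −
Point 4:
  Lat: 57′ + 12.21″ = 57.20350′; 89 + 57.20350/60 = 89.9533917
  N ⇒ keep positive
  Lon: 42′ + 59.5″ = 42.99167′; 68 + 42.99167/60 = 68.7165278
  E ⇒ keep positive
Point 5:
  Latitude: 63° + 0/60 + 25.5/3600 = 63 + 0.000000 + 0.007083 = 63.0070833
  N → positive
  λ: 74 + 55/60 + 49/3600 = 74.9302778
  hemisphere W, so the sign is −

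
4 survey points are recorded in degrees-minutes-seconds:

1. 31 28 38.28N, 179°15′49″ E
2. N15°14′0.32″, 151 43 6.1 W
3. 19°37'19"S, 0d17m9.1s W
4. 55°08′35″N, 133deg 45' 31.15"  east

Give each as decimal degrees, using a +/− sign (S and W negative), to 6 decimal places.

1. 31.477300, 179.263611
2. 15.233422, -151.718361
3. -19.621944, -0.285861
4. 55.143056, 133.758653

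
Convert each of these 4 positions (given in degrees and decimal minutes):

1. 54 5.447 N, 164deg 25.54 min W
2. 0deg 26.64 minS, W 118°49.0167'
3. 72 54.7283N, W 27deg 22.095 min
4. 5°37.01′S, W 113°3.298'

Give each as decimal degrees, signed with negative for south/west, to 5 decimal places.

1. 54.09078, -164.42567
2. -0.44400, -118.81695
3. 72.91214, -27.36825
4. -5.61683, -113.05497

Point 1:
  Latitude: 5.447′ = 0.090783°; total 54.090783
  N → positive
  Lon: 25.54′ = 0.425667°; total 164.425667
  W → negative
Point 2:
  Latitude: 26.64′ = 0.444000°; total 0.444000
  S → negative
  λ: 49.0167′ = 0.816945°; total 118.816945
  W ⇒ negate
Point 3:
  φ: 54.7283′ = 0.912138°; total 72.912138
  N → positive
  Lon: 27 + 22.095/60 = 27.368250
  W → negative
Point 4:
  Lat: 5 + 37.01/60 = 5.616833
  S → negative
  Longitude: 113 + 3.298/60 = 113.054967
  hemisphere W, so the sign is −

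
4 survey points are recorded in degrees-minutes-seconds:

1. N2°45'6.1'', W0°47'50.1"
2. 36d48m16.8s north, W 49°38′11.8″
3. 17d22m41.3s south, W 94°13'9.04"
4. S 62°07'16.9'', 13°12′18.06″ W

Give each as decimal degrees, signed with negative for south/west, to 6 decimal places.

1. 2.751694, -0.797250
2. 36.804667, -49.636611
3. -17.378139, -94.219178
4. -62.121361, -13.205017

Point 1:
  φ: 45′ + 6.1″ = 45.10167′; 2 + 45.10167/60 = 2.7516944
  N → positive
  Lon: 0° + 47/60 + 50.1/3600 = 0 + 0.783333 + 0.013917 = 0.7972500
  W ⇒ negate
Point 2:
  Lat: 36° + 48/60 + 16.8/3600 = 36 + 0.800000 + 0.004667 = 36.8046667
  N ⇒ keep positive
  Longitude: 38′ + 11.8″ = 38.19667′; 49 + 38.19667/60 = 49.6366111
  hemisphere W, so the sign is −
Point 3:
  φ: 17 + 22/60 + 41.3/3600 = 17.3781389
  S ⇒ negate
  λ: 94° + 13/60 + 9.04/3600 = 94 + 0.216667 + 0.002511 = 94.2191778
  W ⇒ negate
Point 4:
  Latitude: 7′ + 16.9″ = 7.28167′; 62 + 7.28167/60 = 62.1213611
  S ⇒ negate
  Longitude: 12′ + 18.06″ = 12.30100′; 13 + 12.30100/60 = 13.2050167
  W ⇒ negate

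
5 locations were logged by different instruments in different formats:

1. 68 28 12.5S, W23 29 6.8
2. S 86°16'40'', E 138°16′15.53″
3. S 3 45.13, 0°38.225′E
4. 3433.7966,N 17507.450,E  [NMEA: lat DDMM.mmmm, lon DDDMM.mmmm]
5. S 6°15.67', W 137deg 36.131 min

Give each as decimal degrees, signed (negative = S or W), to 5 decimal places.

1. -68.47014, -23.48522
2. -86.27778, 138.27098
3. -3.75217, 0.63708
4. 34.56328, 175.12417
5. -6.26117, -137.60218

Point 1:
  Lat: 28′ + 12.5″ = 28.20833′; 68 + 28.20833/60 = 68.470139
  S ⇒ negate
  λ: 23 + 29/60 + 6.8/3600 = 23.485222
  W → negative
Point 2:
  Latitude: 86 + 16/60 + 40/3600 = 86.277778
  S ⇒ negate
  λ: 138° + 16/60 + 15.53/3600 = 138 + 0.266667 + 0.004314 = 138.270981
  E → positive
Point 3:
  Latitude: 45.13′ = 0.752167°; total 3.752167
  hemisphere S, so the sign is −
  λ: 38.225′ = 0.637083°; total 0.637083
  E ⇒ keep positive
Point 4:
  Latitude: degrees = first 2 digits = 34, minutes = 33.7966; 34 + 33.7966/60 = 34.563277
  N → positive
  λ: split at 3 digits → 175° and 7.45′; 175 + 7.45/60 = 175.124167
  E → positive
Point 5:
  φ: 15.67′ = 0.261167°; total 6.261167
  S → negative
  Lon: 137 + 36.131/60 = 137.602183
  hemisphere W, so the sign is −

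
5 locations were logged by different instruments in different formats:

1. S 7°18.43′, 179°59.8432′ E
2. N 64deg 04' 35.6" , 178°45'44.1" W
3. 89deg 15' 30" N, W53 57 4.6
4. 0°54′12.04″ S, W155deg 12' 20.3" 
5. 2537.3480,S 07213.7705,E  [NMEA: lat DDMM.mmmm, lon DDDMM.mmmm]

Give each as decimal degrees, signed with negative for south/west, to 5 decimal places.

Point 1:
  Latitude: 18.43′ = 0.307167°; total 7.307167
  S → negative
  Longitude: 59.8432′ = 0.997387°; total 179.997387
  E ⇒ keep positive
Point 2:
  Latitude: 64 + 4/60 + 35.6/3600 = 64.076556
  N → positive
  Longitude: 45′ + 44.1″ = 45.73500′; 178 + 45.73500/60 = 178.762250
  W ⇒ negate
Point 3:
  Lat: 89 + 15/60 + 30/3600 = 89.258333
  N → positive
  Longitude: 57′ + 4.6″ = 57.07667′; 53 + 57.07667/60 = 53.951278
  W ⇒ negate
Point 4:
  Latitude: 0 + 54/60 + 12.04/3600 = 0.903344
  hemisphere S, so the sign is −
  Longitude: 155 + 12/60 + 20.3/3600 = 155.205639
  hemisphere W, so the sign is −
Point 5:
  Latitude: degrees = first 2 digits = 25, minutes = 37.348; 25 + 37.348/60 = 25.622467
  S ⇒ negate
  Lon: degrees = first 3 digits = 72, minutes = 13.7705; 72 + 13.7705/60 = 72.229508
  E → positive

1. -7.30717, 179.99739
2. 64.07656, -178.76225
3. 89.25833, -53.95128
4. -0.90334, -155.20564
5. -25.62247, 72.22951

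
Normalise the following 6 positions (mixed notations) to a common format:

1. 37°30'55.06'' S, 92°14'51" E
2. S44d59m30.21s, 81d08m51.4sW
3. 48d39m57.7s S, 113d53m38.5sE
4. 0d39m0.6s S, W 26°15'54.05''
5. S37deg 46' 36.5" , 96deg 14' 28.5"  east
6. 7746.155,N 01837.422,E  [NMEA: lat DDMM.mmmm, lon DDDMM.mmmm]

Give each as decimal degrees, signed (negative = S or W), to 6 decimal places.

1. -37.515294, 92.247500
2. -44.991725, -81.147611
3. -48.666028, 113.894028
4. -0.650167, -26.265014
5. -37.776806, 96.241250
6. 77.769250, 18.623700

Point 1:
  Latitude: 37° + 30/60 + 55.06/3600 = 37 + 0.500000 + 0.015294 = 37.5152944
  hemisphere S, so the sign is −
  Longitude: 14′ + 51″ = 14.85000′; 92 + 14.85000/60 = 92.2475000
  E → positive
Point 2:
  φ: 59′ + 30.21″ = 59.50350′; 44 + 59.50350/60 = 44.9917250
  hemisphere S, so the sign is −
  Lon: 81° + 8/60 + 51.4/3600 = 81 + 0.133333 + 0.014278 = 81.1476111
  W ⇒ negate
Point 3:
  φ: 48° + 39/60 + 57.7/3600 = 48 + 0.650000 + 0.016028 = 48.6660278
  S → negative
  Lon: 53′ + 38.5″ = 53.64167′; 113 + 53.64167/60 = 113.8940278
  E → positive
Point 4:
  Latitude: 39′ + 0.6″ = 39.01000′; 0 + 39.01000/60 = 0.6501667
  hemisphere S, so the sign is −
  λ: 15′ + 54.05″ = 15.90083′; 26 + 15.90083/60 = 26.2650139
  W → negative
Point 5:
  Lat: 37 + 46/60 + 36.5/3600 = 37.7768056
  hemisphere S, so the sign is −
  Lon: 14′ + 28.5″ = 14.47500′; 96 + 14.47500/60 = 96.2412500
  E → positive
Point 6:
  Latitude: degrees = first 2 digits = 77, minutes = 46.155; 77 + 46.155/60 = 77.7692500
  N → positive
  Longitude: split at 3 digits → 018° and 37.422′; 18 + 37.422/60 = 18.6237000
  E → positive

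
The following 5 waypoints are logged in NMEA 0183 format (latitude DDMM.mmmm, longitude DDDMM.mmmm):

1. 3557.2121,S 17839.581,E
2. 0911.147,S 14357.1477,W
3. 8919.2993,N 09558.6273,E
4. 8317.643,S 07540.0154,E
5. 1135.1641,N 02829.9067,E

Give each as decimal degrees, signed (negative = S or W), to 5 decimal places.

1. -35.95354, 178.65968
2. -9.18578, -143.95246
3. 89.32166, 95.97712
4. -83.29405, 75.66692
5. 11.58607, 28.49845

Point 1:
  Latitude: degrees = first 2 digits = 35, minutes = 57.2121; 35 + 57.2121/60 = 35.953535
  S → negative
  Longitude: degrees = first 3 digits = 178, minutes = 39.581; 178 + 39.581/60 = 178.659683
  E → positive
Point 2:
  φ: degrees = first 2 digits = 9, minutes = 11.147; 9 + 11.147/60 = 9.185783
  S ⇒ negate
  Longitude: degrees = first 3 digits = 143, minutes = 57.1477; 143 + 57.1477/60 = 143.952462
  hemisphere W, so the sign is −
Point 3:
  φ: split at 2 digits → 89° and 19.2993′; 89 + 19.2993/60 = 89.321655
  N → positive
  λ: degrees = first 3 digits = 95, minutes = 58.6273; 95 + 58.6273/60 = 95.977122
  E → positive
Point 4:
  Latitude: degrees = first 2 digits = 83, minutes = 17.643; 83 + 17.643/60 = 83.294050
  S → negative
  Lon: split at 3 digits → 075° and 40.0154′; 75 + 40.0154/60 = 75.666923
  E ⇒ keep positive
Point 5:
  φ: degrees = first 2 digits = 11, minutes = 35.1641; 11 + 35.1641/60 = 11.586068
  N ⇒ keep positive
  λ: degrees = first 3 digits = 28, minutes = 29.9067; 28 + 29.9067/60 = 28.498445
  E → positive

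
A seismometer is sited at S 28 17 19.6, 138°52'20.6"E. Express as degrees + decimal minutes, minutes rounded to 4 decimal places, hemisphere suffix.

φ: 17 + 19.6/60 = 17.326667′
λ: 52 + 20.6/60 = 52.343333′

28° 17.3267′ S, 138° 52.3433′ E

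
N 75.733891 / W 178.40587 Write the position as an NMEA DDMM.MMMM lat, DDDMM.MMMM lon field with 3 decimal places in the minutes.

7544.033,N / 17824.352,W

Latitude: fractional part 0.733891 → 44.03346 minutes
Lon: fractional part 0.405870 → 24.35220 minutes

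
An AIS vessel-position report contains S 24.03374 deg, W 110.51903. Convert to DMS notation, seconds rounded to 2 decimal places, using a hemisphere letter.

24°02′1.46″ S, 110°31′8.51″ W

Latitude: 0.033740 × 60 = 2.02440′ → 2′, remainder × 60 = 1.4640″
λ: whole degrees 110; 31.14180′ → 31′ and 8.5080″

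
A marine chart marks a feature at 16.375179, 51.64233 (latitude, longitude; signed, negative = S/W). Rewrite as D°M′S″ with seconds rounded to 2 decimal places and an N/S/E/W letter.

16°22′30.64″ N, 51°38′32.39″ E

Lat: 0.375179° → 22.51074′; 0.51074 × 60 = 30.6444″
λ: whole degrees 51; 38.53980′ → 38′ and 32.3880″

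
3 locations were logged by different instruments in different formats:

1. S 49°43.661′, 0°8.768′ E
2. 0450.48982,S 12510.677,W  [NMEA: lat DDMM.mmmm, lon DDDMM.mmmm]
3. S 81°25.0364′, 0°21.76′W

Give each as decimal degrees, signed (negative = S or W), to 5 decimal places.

Point 1:
  φ: 43.661′ = 0.727683°; total 49.727683
  hemisphere S, so the sign is −
  λ: 0 + 8.768/60 = 0.146133
  E ⇒ keep positive
Point 2:
  φ: split at 2 digits → 04° and 50.48982′; 4 + 50.48982/60 = 4.841497
  S ⇒ negate
  Longitude: degrees = first 3 digits = 125, minutes = 10.677; 125 + 10.677/60 = 125.177950
  W ⇒ negate
Point 3:
  Lat: 25.0364′ = 0.417273°; total 81.417273
  S → negative
  Lon: 21.76′ = 0.362667°; total 0.362667
  hemisphere W, so the sign is −

1. -49.72768, 0.14613
2. -4.84150, -125.17795
3. -81.41727, -0.36267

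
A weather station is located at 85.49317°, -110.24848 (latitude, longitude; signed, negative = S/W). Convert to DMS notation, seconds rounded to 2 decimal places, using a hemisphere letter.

φ: whole degrees 85; 29.59020′ → 29′ and 35.4120″
Longitude is negative → W; |value| = 110.248480
Longitude: whole degrees 110; 14.90880′ → 14′ and 54.5280″

85°29′35.41″ N, 110°14′54.53″ W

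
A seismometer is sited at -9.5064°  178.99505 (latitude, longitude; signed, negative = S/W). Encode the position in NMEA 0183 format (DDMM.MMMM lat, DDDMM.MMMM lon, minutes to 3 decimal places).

Latitude is negative → S; |value| = 9.506400
φ: 9° + 0.506400 × 60 = 9° 30.38400′
Lon: fractional part 0.995050 → 59.70300 minutes

0930.384,S / 17859.703,E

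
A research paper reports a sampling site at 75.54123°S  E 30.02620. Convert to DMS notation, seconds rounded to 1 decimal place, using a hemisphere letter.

75°32′28.4″ S, 30°01′34.3″ E

Latitude: 0.541230 × 60 = 32.47380′ → 32′, remainder × 60 = 28.428″
Lon: 0.026200 × 60 = 1.57200′ → 1′, remainder × 60 = 34.320″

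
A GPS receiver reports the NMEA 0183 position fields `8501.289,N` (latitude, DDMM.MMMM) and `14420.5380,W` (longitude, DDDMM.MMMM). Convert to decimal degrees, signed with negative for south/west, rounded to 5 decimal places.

85.02148, -144.34230

Latitude: degrees = first 2 digits = 85, minutes = 1.289; 85 + 1.289/60 = 85.021483
N → positive
Lon: split at 3 digits → 144° and 20.538′; 144 + 20.538/60 = 144.342300
W → negative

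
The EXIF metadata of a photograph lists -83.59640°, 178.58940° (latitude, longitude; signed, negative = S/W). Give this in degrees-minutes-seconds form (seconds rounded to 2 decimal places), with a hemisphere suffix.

83°35′47.04″ S, 178°35′21.84″ E

Latitude is negative → S; |value| = 83.596400
Lat: 0.596400° → 35.78400′; 0.78400 × 60 = 47.0400″
Lon: 0.589400 × 60 = 35.36400′ → 35′, remainder × 60 = 21.8400″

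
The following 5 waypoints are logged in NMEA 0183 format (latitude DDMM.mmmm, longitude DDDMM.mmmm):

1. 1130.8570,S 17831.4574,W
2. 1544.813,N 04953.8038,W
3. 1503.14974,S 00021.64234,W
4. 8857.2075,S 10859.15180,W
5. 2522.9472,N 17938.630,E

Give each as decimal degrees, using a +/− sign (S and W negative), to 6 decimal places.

1. -11.514283, -178.524290
2. 15.746883, -49.896730
3. -15.052496, -0.360706
4. -88.953458, -108.985863
5. 25.382453, 179.643833

Point 1:
  Latitude: degrees = first 2 digits = 11, minutes = 30.857; 11 + 30.857/60 = 11.5142833
  hemisphere S, so the sign is −
  Lon: split at 3 digits → 178° and 31.4574′; 178 + 31.4574/60 = 178.5242900
  W ⇒ negate
Point 2:
  φ: degrees = first 2 digits = 15, minutes = 44.813; 15 + 44.813/60 = 15.7468833
  N → positive
  Lon: degrees = first 3 digits = 49, minutes = 53.8038; 49 + 53.8038/60 = 49.8967300
  hemisphere W, so the sign is −
Point 3:
  φ: split at 2 digits → 15° and 3.14974′; 15 + 3.14974/60 = 15.0524957
  S → negative
  λ: split at 3 digits → 000° and 21.64234′; 0 + 21.64234/60 = 0.3607057
  W → negative
Point 4:
  Lat: split at 2 digits → 88° and 57.2075′; 88 + 57.2075/60 = 88.9534583
  S ⇒ negate
  λ: split at 3 digits → 108° and 59.1518′; 108 + 59.1518/60 = 108.9858633
  hemisphere W, so the sign is −
Point 5:
  φ: split at 2 digits → 25° and 22.9472′; 25 + 22.9472/60 = 25.3824533
  N ⇒ keep positive
  Lon: degrees = first 3 digits = 179, minutes = 38.63; 179 + 38.63/60 = 179.6438333
  E ⇒ keep positive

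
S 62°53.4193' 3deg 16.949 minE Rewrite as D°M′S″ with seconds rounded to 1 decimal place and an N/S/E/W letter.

φ: 53.41930′ → 53′ and 0.41930 × 60 = 25.158″
Lon: 16.94900′ → 16′ and 0.94900 × 60 = 56.940″

62°53′25.2″ S, 3°16′56.9″ E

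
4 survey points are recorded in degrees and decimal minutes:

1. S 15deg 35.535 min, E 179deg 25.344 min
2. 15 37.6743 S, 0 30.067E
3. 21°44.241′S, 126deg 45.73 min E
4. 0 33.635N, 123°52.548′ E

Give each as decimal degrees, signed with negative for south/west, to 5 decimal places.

1. -15.59225, 179.42240
2. -15.62791, 0.50112
3. -21.73735, 126.76217
4. 0.56058, 123.87580

Point 1:
  Lat: 15 + 35.535/60 = 15.592250
  hemisphere S, so the sign is −
  Longitude: 25.344′ = 0.422400°; total 179.422400
  E → positive
Point 2:
  Latitude: 37.6743′ = 0.627905°; total 15.627905
  hemisphere S, so the sign is −
  Lon: 0 + 30.067/60 = 0.501117
  E → positive
Point 3:
  Latitude: 44.241′ = 0.737350°; total 21.737350
  S → negative
  λ: 45.73′ = 0.762167°; total 126.762167
  E ⇒ keep positive
Point 4:
  Lat: 33.635′ = 0.560583°; total 0.560583
  N ⇒ keep positive
  Longitude: 123 + 52.548/60 = 123.875800
  E → positive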